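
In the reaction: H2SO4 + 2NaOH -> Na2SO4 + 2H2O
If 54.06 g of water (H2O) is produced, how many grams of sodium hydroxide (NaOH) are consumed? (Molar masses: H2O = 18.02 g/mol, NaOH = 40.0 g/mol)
Moles of H2O = 54.06 g ÷ 18.02 g/mol = 3 mol
Mole ratio: 2 mol NaOH / 2 mol H2O
Moles of NaOH = 3 × (2/2) = 3 mol
Mass of NaOH = 3 mol × 40.0 g/mol = 120 g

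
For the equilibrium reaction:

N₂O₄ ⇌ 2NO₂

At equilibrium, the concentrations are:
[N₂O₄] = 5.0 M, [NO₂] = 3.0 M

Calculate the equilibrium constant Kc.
K_c = 1.8000

Kc = ([NO₂]^2) / ([N₂O₄])
   = ((3.0)^2) / ((5.0))
   = 9 / 5 = 1.8000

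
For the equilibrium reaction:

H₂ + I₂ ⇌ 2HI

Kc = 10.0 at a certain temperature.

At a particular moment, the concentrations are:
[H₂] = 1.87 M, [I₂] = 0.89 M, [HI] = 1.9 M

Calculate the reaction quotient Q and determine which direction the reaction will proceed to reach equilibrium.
Q = 2.169, Q < K, reaction proceeds forward (toward products)

Q = ([HI]^2) / ([H₂] × [I₂])
  = ((1.9)^2) / ((1.87)·(0.89)) = 3.61/1.6643 = 2.169
Since Q = 2.169 < Kc = 10.0, the reaction proceeds forward (toward products) to reach equilibrium.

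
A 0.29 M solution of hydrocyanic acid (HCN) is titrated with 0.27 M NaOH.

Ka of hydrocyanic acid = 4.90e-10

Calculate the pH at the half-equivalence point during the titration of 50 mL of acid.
pH = pKa = 9.31

At the half-equivalence point, [HA] = [A⁻], so by Henderson–Hasselbalch pH = pKa + log(1) = pKa.
pKa = −log(4.90e-10) = 9.31.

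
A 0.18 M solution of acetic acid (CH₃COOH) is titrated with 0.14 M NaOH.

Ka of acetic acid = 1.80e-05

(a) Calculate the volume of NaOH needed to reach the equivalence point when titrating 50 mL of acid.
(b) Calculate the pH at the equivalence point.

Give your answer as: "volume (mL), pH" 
V = 64.3 mL, pH = 8.82

(a) At equivalence: moles acid = moles base.
moles acid = 0.18 × 0.05 = 0.009 mol; V_NaOH = 0.009/0.14 = 0.06429 L = 64.3 mL.
(b) At equivalence, all acid → conjugate base A⁻ at [A⁻] = 0.009/0.1143 = 0.07875 M.
Kb = Kw/Ka = 1.0e-14/1.80e-05 = 5.556e-10; [OH⁻] = √(Kb·[A⁻]) = 6.614e-06; pOH = 5.18; pH = 14 − pOH = 8.82.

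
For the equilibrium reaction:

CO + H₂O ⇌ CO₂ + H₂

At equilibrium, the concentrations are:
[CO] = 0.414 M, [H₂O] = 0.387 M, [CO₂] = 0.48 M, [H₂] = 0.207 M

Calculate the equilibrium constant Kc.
K_c = 0.6202

Kc = ([CO₂] × [H₂]) / ([CO] × [H₂O])
   = ((0.48)·(0.207)) / ((0.414)·(0.387))
   = 0.09936 / 0.16022 = 0.6202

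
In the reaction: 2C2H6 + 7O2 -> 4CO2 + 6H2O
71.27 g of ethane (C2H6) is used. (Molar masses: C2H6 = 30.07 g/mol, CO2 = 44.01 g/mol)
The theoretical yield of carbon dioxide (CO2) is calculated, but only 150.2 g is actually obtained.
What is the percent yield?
Moles of C2H6 = 71.27 g ÷ 30.07 g/mol = 2.37014 mol
Mole ratio: 4 mol CO2 / 2 mol C2H6
Moles of CO2 = 2.37014 × (4/2) = 4.74027 mol
Theoretical yield = 4.74027 mol × 44.01 g/mol = 208.62 g
Actual yield = 150.2 g
Percent yield = (150.2 / 208.62) × 100% = 72.0%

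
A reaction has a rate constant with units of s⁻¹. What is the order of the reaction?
first order (1)

For an n-th order reaction, k has units M^(1-n)·s⁻¹. Matching s⁻¹ gives 1-n = 0, so n = 1 (first order).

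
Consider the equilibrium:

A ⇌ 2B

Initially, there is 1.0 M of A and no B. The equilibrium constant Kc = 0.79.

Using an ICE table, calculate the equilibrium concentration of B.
[B] = 0.713 M

ICE: [A] = 1.0 − x, [B] = 2x.
Kc = (2x)²/(1.0 − x) = 0.79 ⇒ 4x² + 0.79x − 0.79 = 0.
x = (−0.79 + √(0.79² + 4·4·0.79))/(2·4) = (−0.79 + √13.264)/8 = 0.3565.
[B] = 2x = 0.713 M.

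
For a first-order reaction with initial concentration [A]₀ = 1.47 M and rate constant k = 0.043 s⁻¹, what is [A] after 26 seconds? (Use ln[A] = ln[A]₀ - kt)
0.4806 M

ln[A] = ln[A]₀ - k·t = ln(1.47) - (0.043)·(26) = 0.3853 - 1.1180 = -0.7327
[A] = e^(-0.7327) = 0.4806 M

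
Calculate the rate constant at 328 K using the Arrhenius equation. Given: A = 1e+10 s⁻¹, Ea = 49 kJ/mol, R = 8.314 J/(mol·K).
1.57e+02 s⁻¹

k = A·exp(-Ea/(R·T)) = 1e+10·exp(-49000/(8.314·328)) = 1e+10·exp(-17.9685) = 1e+10·1.5717e-08 = 1.57e+02 s⁻¹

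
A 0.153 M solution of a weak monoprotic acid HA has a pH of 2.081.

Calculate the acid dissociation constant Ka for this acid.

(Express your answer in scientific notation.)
K_a = 4.76e-04

[H⁺] = 10^(−pH) = 10^(−2.081) = 8.299e-03 M. For HA ⇌ H⁺ + A⁻, Ka = x²/(C − x) = (8.299e-03)²/(0.153 − 8.299e-03) = 4.76e-04.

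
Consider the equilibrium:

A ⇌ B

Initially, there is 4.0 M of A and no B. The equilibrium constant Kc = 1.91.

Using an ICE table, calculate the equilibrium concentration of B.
[B] = 2.625 M

ICE: [A] = 4.0 − x, [B] = x.
Kc = x/(4.0 − x) = 1.91 ⇒ x = 1.91·4.0/(1 + 1.91) = 7.64/2.91 = 2.625.
[B] = x = 2.625 M.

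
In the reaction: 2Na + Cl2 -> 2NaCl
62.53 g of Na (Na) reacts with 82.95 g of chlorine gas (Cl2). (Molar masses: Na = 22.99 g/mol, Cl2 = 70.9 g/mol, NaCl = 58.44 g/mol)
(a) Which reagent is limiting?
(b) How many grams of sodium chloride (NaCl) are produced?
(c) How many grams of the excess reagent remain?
(a) Cl2, (b) 136.7 g, (c) 8.735 g

Moles of Na = 62.53 g ÷ 22.99 g/mol = 2.71988 mol
Moles of Cl2 = 82.95 g ÷ 70.9 g/mol = 1.16996 mol
Moles ÷ coefficient: Na: 2.71988/2 = 1.36, Cl2: 1.16996/1 = 1.17
(a) Cl2 has the smaller value, so Cl2 is the limiting reagent.
(b) Moles of NaCl = 1.16996 mol Cl2 × (2/1) = 2.33992 mol; mass = 2.33992 mol × 58.44 g/mol = 136.7 g
(c) Na consumed = 1.16996 × (2/1) = 2.33992 mol; remaining = 2.71988 − 2.33992 = 0.379963 mol; mass = 0.379963 mol × 22.99 g/mol = 8.735 g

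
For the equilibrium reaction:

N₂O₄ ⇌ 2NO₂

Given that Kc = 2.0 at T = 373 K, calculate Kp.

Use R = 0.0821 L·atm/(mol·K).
K_p = 61.2466

Δn = (moles gaseous products) − (moles gaseous reactants) = 1
T = 373 K; RT = 0.0821 × 373 = 30.6233
Kp = Kc·(RT)^Δn = 2.0 × (30.6233)^1 = 2.0 × 30.6233 = 61.2466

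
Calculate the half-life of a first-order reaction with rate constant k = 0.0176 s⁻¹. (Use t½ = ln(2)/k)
39.38 s

t½ = ln(2)/k = 0.6931/0.0176 = 39.38 s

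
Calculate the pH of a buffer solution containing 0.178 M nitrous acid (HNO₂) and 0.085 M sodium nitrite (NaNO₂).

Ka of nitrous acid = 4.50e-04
pH = 3.03

pKa = -log(4.50e-04) = 3.35. pH = pKa + log([A⁻]/[HA]) = 3.35 + log(0.085/0.178)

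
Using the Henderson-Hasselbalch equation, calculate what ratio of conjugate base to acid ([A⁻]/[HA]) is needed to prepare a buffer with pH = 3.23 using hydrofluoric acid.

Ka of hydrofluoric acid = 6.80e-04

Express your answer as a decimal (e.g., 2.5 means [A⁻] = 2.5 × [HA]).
[A⁻]/[HA] = 1.155

pKa = −log(6.80e-04) = 3.1675. pH = pKa + log([A⁻]/[HA]). 3.23 = 3.1675 + log(ratio). log(ratio) = 3.23 − 3.1675 = 0.0625. ratio = 10^(0.0625) = 1.155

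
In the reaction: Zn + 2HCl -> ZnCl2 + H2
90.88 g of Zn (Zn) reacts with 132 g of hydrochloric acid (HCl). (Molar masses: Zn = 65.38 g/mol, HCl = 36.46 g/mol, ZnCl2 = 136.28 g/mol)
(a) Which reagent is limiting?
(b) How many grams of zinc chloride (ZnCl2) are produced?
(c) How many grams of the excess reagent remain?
(a) Zn, (b) 189.4 g, (c) 30.64 g

Moles of Zn = 90.88 g ÷ 65.38 g/mol = 1.39003 mol
Moles of HCl = 132 g ÷ 36.46 g/mol = 3.62041 mol
Moles ÷ coefficient: Zn: 1.39003/1 = 1.39, HCl: 3.62041/2 = 1.81
(a) Zn has the smaller value, so Zn is the limiting reagent.
(b) Moles of ZnCl2 = 1.39003 mol Zn × (1/1) = 1.39003 mol; mass = 1.39003 mol × 136.28 g/mol = 189.4 g
(c) HCl consumed = 1.39003 × (2/1) = 2.78006 mol; remaining = 3.62041 − 2.78006 = 0.840351 mol; mass = 0.840351 mol × 36.46 g/mol = 30.64 g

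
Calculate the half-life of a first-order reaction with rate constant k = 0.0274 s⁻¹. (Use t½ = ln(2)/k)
25.30 s

t½ = ln(2)/k = 0.6931/0.0274 = 25.30 s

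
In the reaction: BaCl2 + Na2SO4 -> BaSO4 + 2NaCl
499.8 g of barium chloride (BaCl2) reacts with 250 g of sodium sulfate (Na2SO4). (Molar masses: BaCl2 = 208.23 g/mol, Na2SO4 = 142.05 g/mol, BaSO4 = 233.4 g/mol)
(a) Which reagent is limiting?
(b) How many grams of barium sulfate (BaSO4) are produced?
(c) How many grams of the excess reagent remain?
(a) Na2SO4, (b) 410.8 g, (c) 133.3 g

Moles of BaCl2 = 499.8 g ÷ 208.23 g/mol = 2.40023 mol
Moles of Na2SO4 = 250 g ÷ 142.05 g/mol = 1.75994 mol
Moles ÷ coefficient: BaCl2: 2.40023/1 = 2.4, Na2SO4: 1.75994/1 = 1.76
(a) Na2SO4 has the smaller value, so Na2SO4 is the limiting reagent.
(b) Moles of BaSO4 = 1.75994 mol Na2SO4 × (1/1) = 1.75994 mol; mass = 1.75994 mol × 233.4 g/mol = 410.8 g
(c) BaCl2 consumed = 1.75994 × (1/1) = 1.75994 mol; remaining = 2.40023 − 1.75994 = 0.640287 mol; mass = 0.640287 mol × 208.23 g/mol = 133.3 g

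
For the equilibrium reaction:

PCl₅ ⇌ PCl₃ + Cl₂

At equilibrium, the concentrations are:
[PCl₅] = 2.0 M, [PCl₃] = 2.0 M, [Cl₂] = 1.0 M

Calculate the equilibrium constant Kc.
K_c = 1.0000

Kc = ([PCl₃] × [Cl₂]) / ([PCl₅])
   = ((2.0)·(1.0)) / ((2.0))
   = 2 / 2 = 1.0000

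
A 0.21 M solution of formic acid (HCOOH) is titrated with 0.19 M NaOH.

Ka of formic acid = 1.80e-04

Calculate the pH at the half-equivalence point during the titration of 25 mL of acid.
pH = pKa = 3.74

At the half-equivalence point, [HA] = [A⁻], so by Henderson–Hasselbalch pH = pKa + log(1) = pKa.
pKa = −log(1.80e-04) = 3.74.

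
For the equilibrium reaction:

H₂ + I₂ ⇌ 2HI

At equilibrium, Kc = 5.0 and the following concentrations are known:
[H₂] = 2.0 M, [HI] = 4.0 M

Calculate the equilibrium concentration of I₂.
[I₂] = 1.6000 M

Kc = ([HI]^2) / ([H₂] × [I₂]) = 5.0
[I₂]^1 = (product terms)/(Kc · other reactant terms) = 16 / (5.0 · 2) = 1.6
[I₂] = 1.6000 M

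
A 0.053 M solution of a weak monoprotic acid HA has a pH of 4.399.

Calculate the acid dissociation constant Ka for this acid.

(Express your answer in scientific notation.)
K_a = 3.01e-08

[H⁺] = 10^(−pH) = 10^(−4.399) = 3.990e-05 M. For HA ⇌ H⁺ + A⁻, Ka = x²/(C − x) = (3.990e-05)²/(0.053 − 3.990e-05) = 3.01e-08.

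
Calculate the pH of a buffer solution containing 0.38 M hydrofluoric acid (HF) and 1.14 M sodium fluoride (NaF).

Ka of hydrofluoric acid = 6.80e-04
pH = 3.64

pKa = -log(6.80e-04) = 3.17. pH = pKa + log([A⁻]/[HA]) = 3.17 + log(1.14/0.38)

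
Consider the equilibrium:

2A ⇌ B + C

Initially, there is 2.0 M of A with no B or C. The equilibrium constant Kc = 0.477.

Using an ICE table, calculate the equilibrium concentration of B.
[B] = 0.580 M

ICE: [A] = 2.0 − 2x, [B] = [C] = x.
Kc = x²/(2.0 − 2x)² = 0.477 ⇒ √Kc = x/(2.0 − 2x).
x = √0.477·2.0/(1 + 2√0.477) = 0.69065·2.0/2.3813 = 0.58006.
[B] = x = 0.580 M.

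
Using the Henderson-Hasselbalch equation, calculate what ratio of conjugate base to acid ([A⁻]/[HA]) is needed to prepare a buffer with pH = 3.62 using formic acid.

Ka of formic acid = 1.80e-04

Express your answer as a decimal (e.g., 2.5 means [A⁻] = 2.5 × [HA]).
[A⁻]/[HA] = 0.750

pKa = −log(1.80e-04) = 3.7447. pH = pKa + log([A⁻]/[HA]). 3.62 = 3.7447 + log(ratio). log(ratio) = 3.62 − 3.7447 = -0.1247. ratio = 10^(-0.1247) = 0.750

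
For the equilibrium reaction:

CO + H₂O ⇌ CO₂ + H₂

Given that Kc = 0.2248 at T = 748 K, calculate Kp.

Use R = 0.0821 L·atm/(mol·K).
K_p = 0.2248

Δn = (moles gaseous products) − (moles gaseous reactants) = 0
T = 748 K; RT = 0.0821 × 748 = 61.4108
Kp = Kc·(RT)^Δn = 0.2248 × (61.4108)^0 = 0.2248 × 1 = 0.2248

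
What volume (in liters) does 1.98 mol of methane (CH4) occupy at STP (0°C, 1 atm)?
At STP, 1 mol of gas occupies 22.4 L
Volume = 1.98 mol × 22.4 L/mol = 44.35 L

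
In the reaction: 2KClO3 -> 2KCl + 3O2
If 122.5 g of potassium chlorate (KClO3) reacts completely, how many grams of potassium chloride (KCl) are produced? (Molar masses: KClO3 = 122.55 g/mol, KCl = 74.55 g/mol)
Moles of KClO3 = 122.5 g ÷ 122.55 g/mol = 0.999592 mol
Mole ratio: 2 mol KCl / 2 mol KClO3
Moles of KCl = 0.999592 × (2/2) = 0.999592 mol
Mass of KCl = 0.999592 mol × 74.55 g/mol = 74.52 g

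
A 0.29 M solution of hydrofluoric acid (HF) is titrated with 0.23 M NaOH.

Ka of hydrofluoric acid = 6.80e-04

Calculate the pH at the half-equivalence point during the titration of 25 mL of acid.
pH = pKa = 3.17

At the half-equivalence point, [HA] = [A⁻], so by Henderson–Hasselbalch pH = pKa + log(1) = pKa.
pKa = −log(6.80e-04) = 3.17.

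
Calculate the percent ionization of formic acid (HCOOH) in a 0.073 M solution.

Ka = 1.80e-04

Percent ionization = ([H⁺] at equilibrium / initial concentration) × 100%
Percent ionization = 4.84%

Let x = [H⁺]. Ka = x²/(C - x) ⇒ x² + (1.80e-04)x - (1.80e-04)(0.073) = 0. x = 3.5360e-03. Percent = (3.5360e-03/0.073) × 100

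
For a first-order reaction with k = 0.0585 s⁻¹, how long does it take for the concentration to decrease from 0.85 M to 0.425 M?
11.85 s

From ln[A] = ln[A]₀ - k·t: t = ln([A]₀/[A])/k = ln(0.85/0.425)/0.0585 = ln(2.0000)/0.0585 = 0.6931/0.0585 = 11.85 s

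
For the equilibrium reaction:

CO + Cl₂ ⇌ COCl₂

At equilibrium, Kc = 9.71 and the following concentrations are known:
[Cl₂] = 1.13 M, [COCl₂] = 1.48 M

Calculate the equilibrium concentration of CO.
[CO] = 0.1349 M

Kc = ([COCl₂]) / ([CO] × [Cl₂]) = 9.71
[CO]^1 = (product terms)/(Kc · other reactant terms) = 1.48 / (9.71 · 1.13) = 0.13489
[CO] = 0.1349 M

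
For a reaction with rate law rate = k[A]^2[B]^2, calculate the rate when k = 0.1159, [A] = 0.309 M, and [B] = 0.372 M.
0.001531 M/s

rate = k·[A]^2·[B]^2 = 0.1159·(0.309)^2·(0.372)^2 = 0.1159·0.095481·0.138384 = 0.001531 M/s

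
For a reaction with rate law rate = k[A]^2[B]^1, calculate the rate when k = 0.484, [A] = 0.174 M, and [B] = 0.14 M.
0.002052 M/s

rate = k·[A]^2·[B]^1 = 0.484·(0.174)^2·(0.14)^1 = 0.484·0.030276·0.14 = 0.002052 M/s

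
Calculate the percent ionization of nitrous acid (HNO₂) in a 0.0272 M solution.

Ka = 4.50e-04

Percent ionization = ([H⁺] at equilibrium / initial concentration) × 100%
Percent ionization = 12.1%

Let x = [H⁺]. Ka = x²/(C - x) ⇒ x² + (4.50e-04)x - (4.50e-04)(0.0272) = 0. x = 3.2808e-03. Percent = (3.2808e-03/0.0272) × 100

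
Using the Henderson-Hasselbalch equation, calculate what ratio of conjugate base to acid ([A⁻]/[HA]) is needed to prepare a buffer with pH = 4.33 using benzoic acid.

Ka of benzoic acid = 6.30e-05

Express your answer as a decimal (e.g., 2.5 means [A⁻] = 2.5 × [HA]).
[A⁻]/[HA] = 1.347

pKa = −log(6.30e-05) = 4.2007. pH = pKa + log([A⁻]/[HA]). 4.33 = 4.2007 + log(ratio). log(ratio) = 4.33 − 4.2007 = 0.1293. ratio = 10^(0.1293) = 1.347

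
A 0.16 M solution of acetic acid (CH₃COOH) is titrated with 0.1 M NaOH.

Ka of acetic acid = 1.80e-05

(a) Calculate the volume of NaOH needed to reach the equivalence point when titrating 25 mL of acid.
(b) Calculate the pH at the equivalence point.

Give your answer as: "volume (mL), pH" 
V = 40.0 mL, pH = 8.77

(a) At equivalence: moles acid = moles base.
moles acid = 0.16 × 0.025 = 0.004 mol; V_NaOH = 0.004/0.1 = 0.04 L = 40.0 mL.
(b) At equivalence, all acid → conjugate base A⁻ at [A⁻] = 0.004/0.065 = 0.06154 M.
Kb = Kw/Ka = 1.0e-14/1.80e-05 = 5.556e-10; [OH⁻] = √(Kb·[A⁻]) = 5.847e-06; pOH = 5.23; pH = 14 − pOH = 8.77.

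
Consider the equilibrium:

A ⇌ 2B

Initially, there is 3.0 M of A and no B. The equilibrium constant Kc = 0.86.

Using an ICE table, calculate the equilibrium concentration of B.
[B] = 1.406 M

ICE: [A] = 3.0 − x, [B] = 2x.
Kc = (2x)²/(3.0 − x) = 0.86 ⇒ 4x² + 0.86x − 2.58 = 0.
x = (−0.86 + √(0.86² + 4·4·2.58))/(2·4) = (−0.86 + √42.02)/8 = 0.70278.
[B] = 2x = 1.406 M.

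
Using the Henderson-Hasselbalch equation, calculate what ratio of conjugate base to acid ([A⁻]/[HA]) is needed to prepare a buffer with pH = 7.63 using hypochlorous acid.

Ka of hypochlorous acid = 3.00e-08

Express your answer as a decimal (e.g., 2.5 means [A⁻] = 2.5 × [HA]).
[A⁻]/[HA] = 1.280

pKa = −log(3.00e-08) = 7.5229. pH = pKa + log([A⁻]/[HA]). 7.63 = 7.5229 + log(ratio). log(ratio) = 7.63 − 7.5229 = 0.1071. ratio = 10^(0.1071) = 1.280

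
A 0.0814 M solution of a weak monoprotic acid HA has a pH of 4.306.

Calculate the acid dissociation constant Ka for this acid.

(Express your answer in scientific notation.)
K_a = 3.00e-08

[H⁺] = 10^(−pH) = 10^(−4.306) = 4.943e-05 M. For HA ⇌ H⁺ + A⁻, Ka = x²/(C − x) = (4.943e-05)²/(0.0814 − 4.943e-05) = 3.00e-08.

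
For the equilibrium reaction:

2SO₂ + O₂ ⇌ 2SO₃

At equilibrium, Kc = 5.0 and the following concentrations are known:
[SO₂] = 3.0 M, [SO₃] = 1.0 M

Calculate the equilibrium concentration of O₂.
[O₂] = 0.0222 M

Kc = ([SO₃]^2) / ([SO₂]^2 × [O₂]) = 5.0
[O₂]^1 = (product terms)/(Kc · other reactant terms) = 1 / (5.0 · 9) = 0.022222
[O₂] = 0.0222 M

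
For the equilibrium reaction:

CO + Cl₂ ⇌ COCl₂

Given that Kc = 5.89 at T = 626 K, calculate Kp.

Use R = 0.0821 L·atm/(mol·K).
K_p = 0.1146

Δn = (moles gaseous products) − (moles gaseous reactants) = -1
T = 626 K; RT = 0.0821 × 626 = 51.3946
Kp = Kc·(RT)^Δn = 5.89 × (51.3946)^-1 = 5.89 × 0.0194573 = 0.1146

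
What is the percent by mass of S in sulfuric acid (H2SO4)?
Mass of S in formula = 32.07 × 1 = 32.07 g/mol
Molar mass = 98.09 g/mol
% S = (32.07/98.09) × 100% = 32.69%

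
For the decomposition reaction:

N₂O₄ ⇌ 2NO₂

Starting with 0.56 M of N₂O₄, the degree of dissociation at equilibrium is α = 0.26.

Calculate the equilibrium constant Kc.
K_c = 0.2046

x = α·[A]₀ = 0.26 × 0.56 = 0.1456 M dissociated.
At eq: [N₂O₄] = 0.56 − 0.1456 = 0.4144 M; [NO₂] = 2x = 0.2912 M.
Kc = [NO₂]²/[N₂O₄] = (0.2912)²/0.4144 = 0.2046.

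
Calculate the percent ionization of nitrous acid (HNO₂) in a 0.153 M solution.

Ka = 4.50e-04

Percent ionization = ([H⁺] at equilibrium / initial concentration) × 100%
Percent ionization = 5.28%

Let x = [H⁺]. Ka = x²/(C - x) ⇒ x² + (4.50e-04)x - (4.50e-04)(0.153) = 0. x = 8.0756e-03. Percent = (8.0756e-03/0.153) × 100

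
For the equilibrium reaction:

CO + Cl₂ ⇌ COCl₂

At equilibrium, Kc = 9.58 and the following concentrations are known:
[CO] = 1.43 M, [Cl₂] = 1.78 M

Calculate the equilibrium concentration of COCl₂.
[COCl₂] = 24.3849 M

Kc = ([COCl₂]) / ([CO] × [Cl₂]) = 9.58
[COCl₂]^1 = Kc · (reactant terms)/(other product terms) = 9.58 · 2.5454 / 1 = 24.385
[COCl₂] = 24.3849 M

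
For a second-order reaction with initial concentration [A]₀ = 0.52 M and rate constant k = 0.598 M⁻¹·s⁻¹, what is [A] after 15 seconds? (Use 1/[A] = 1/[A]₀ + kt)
0.0918 M

1/[A] = 1/[A]₀ + k·t = 1/0.52 + (0.598)·(15) = 1.9231 + 8.9700 = 10.8931
[A] = 1/10.8931 = 0.0918 M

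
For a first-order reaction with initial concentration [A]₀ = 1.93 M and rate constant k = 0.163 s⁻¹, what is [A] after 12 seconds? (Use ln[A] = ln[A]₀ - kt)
0.2729 M

ln[A] = ln[A]₀ - k·t = ln(1.93) - (0.163)·(12) = 0.6575 - 1.9560 = -1.2985
[A] = e^(-1.2985) = 0.2729 M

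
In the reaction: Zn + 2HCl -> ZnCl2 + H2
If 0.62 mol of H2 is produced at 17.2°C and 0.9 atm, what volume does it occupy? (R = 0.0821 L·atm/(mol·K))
T = 17.2°C + 273.15 = 290.35 K
V = nRT/P = (0.62 × 0.0821 × 290.35) / 0.9
V = 16.42 L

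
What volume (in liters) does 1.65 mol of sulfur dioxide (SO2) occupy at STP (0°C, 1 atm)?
At STP, 1 mol of gas occupies 22.4 L
Volume = 1.65 mol × 22.4 L/mol = 36.96 L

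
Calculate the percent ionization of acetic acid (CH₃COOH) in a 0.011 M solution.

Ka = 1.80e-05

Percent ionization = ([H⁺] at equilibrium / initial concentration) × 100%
Percent ionization = 3.96%

Let x = [H⁺]. Ka = x²/(C - x) ⇒ x² + (1.80e-05)x - (1.80e-05)(0.011) = 0. x = 4.3606e-04. Percent = (4.3606e-04/0.011) × 100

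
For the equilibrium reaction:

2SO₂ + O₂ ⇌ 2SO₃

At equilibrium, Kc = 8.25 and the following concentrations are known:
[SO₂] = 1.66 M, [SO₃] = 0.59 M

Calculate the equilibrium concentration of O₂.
[O₂] = 0.0153 M

Kc = ([SO₃]^2) / ([SO₂]^2 × [O₂]) = 8.25
[O₂]^1 = (product terms)/(Kc · other reactant terms) = 0.3481 / (8.25 · 2.7556) = 0.015312
[O₂] = 0.0153 M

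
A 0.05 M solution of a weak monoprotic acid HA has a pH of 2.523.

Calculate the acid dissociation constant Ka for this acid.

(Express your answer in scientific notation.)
K_a = 1.91e-04

[H⁺] = 10^(−pH) = 10^(−2.523) = 2.999e-03 M. For HA ⇌ H⁺ + A⁻, Ka = x²/(C − x) = (2.999e-03)²/(0.05 − 2.999e-03) = 1.91e-04.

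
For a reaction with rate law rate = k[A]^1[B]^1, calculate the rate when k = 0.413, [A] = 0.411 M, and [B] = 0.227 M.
0.03853 M/s

rate = k·[A]^1·[B]^1 = 0.413·(0.411)^1·(0.227)^1 = 0.413·0.411·0.227 = 0.03853 M/s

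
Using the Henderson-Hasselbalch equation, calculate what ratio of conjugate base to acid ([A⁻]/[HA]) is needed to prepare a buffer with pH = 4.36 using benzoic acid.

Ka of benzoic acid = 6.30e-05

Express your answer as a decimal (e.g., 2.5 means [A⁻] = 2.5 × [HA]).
[A⁻]/[HA] = 1.443

pKa = −log(6.30e-05) = 4.2007. pH = pKa + log([A⁻]/[HA]). 4.36 = 4.2007 + log(ratio). log(ratio) = 4.36 − 4.2007 = 0.1593. ratio = 10^(0.1593) = 1.443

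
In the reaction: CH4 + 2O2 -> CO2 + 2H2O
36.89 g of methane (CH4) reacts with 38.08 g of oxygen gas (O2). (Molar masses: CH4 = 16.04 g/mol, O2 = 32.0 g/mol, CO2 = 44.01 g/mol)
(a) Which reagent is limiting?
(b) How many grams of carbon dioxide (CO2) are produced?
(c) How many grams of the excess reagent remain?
(a) O2, (b) 26.19 g, (c) 27.35 g

Moles of CH4 = 36.89 g ÷ 16.04 g/mol = 2.29988 mol
Moles of O2 = 38.08 g ÷ 32.0 g/mol = 1.19 mol
Moles ÷ coefficient: CH4: 2.29988/1 = 2.3, O2: 1.19/2 = 0.595
(a) O2 has the smaller value, so O2 is the limiting reagent.
(b) Moles of CO2 = 1.19 mol O2 × (1/2) = 0.595 mol; mass = 0.595 mol × 44.01 g/mol = 26.19 g
(c) CH4 consumed = 1.19 × (1/2) = 0.595 mol; remaining = 2.29988 − 0.595 = 1.70488 mol; mass = 1.70488 mol × 16.04 g/mol = 27.35 g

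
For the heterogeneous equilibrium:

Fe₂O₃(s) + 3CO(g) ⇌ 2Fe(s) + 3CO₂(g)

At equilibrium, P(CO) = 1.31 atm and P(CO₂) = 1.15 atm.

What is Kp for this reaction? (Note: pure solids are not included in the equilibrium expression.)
K_p = 0.677

Solids (Fe₂O₃, Fe) are excluded.
Kp = P(CO₂)³/P(CO)³ = (1.15)³/(1.31)³ = 1.521/2.248 = 0.677.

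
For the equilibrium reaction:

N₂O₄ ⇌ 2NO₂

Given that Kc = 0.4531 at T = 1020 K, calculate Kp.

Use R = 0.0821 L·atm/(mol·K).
K_p = 37.9435

Δn = (moles gaseous products) − (moles gaseous reactants) = 1
T = 1020 K; RT = 0.0821 × 1020 = 83.742
Kp = Kc·(RT)^Δn = 0.4531 × (83.742)^1 = 0.4531 × 83.742 = 37.9435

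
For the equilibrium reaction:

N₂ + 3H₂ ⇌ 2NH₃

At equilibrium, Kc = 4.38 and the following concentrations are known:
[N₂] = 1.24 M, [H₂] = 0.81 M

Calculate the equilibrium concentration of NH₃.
[NH₃] = 1.6989 M

Kc = ([NH₃]^2) / ([N₂] × [H₂]^3) = 4.38
[NH₃]^2 = Kc · (reactant terms)/(other product terms) = 4.38 · 0.65899 / 1 = 2.8864
[NH₃] = (2.8864)^(1/2) = 1.6989 M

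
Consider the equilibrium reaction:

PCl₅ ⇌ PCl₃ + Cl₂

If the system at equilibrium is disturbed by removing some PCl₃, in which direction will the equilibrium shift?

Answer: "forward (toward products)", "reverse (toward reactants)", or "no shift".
forward (toward products)

Apply Le Chatelier's principle: system shifts to counteract the change.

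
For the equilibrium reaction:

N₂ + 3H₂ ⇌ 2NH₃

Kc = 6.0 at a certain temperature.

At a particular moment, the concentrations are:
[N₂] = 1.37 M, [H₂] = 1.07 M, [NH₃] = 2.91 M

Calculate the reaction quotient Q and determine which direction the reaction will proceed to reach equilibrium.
Q = 5.046, Q < K, reaction proceeds forward (toward products)

Q = ([NH₃]^2) / ([N₂] × [H₂]^3)
  = ((2.91)^2) / ((1.37)·(1.07)^3) = 8.4681/1.6783 = 5.046
Since Q = 5.046 < Kc = 6.0, the reaction proceeds forward (toward products) to reach equilibrium.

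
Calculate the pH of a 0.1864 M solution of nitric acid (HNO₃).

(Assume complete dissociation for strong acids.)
pH = 0.73

[H⁺] = 0.1864 M for strong acid. pH = -log[H⁺] = -log(0.1864)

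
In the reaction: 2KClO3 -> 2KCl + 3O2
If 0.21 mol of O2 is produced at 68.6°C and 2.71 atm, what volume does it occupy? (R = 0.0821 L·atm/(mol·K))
T = 68.6°C + 273.15 = 341.75 K
V = nRT/P = (0.21 × 0.0821 × 341.75) / 2.71
V = 2.17 L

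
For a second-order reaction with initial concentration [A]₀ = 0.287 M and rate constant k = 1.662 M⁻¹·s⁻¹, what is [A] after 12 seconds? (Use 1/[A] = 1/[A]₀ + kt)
0.0427 M

1/[A] = 1/[A]₀ + k·t = 1/0.287 + (1.662)·(12) = 3.4843 + 19.9440 = 23.4283
[A] = 1/23.4283 = 0.0427 M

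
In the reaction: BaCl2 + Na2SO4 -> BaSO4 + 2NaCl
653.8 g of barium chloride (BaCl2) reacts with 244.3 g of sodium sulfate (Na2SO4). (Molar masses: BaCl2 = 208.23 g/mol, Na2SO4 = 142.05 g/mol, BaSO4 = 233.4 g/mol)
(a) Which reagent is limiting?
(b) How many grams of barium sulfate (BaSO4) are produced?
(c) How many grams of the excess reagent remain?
(a) Na2SO4, (b) 401.4 g, (c) 295.7 g

Moles of BaCl2 = 653.8 g ÷ 208.23 g/mol = 3.1398 mol
Moles of Na2SO4 = 244.3 g ÷ 142.05 g/mol = 1.71982 mol
Moles ÷ coefficient: BaCl2: 3.1398/1 = 3.14, Na2SO4: 1.71982/1 = 1.72
(a) Na2SO4 has the smaller value, so Na2SO4 is the limiting reagent.
(b) Moles of BaSO4 = 1.71982 mol Na2SO4 × (1/1) = 1.71982 mol; mass = 1.71982 mol × 233.4 g/mol = 401.4 g
(c) BaCl2 consumed = 1.71982 × (1/1) = 1.71982 mol; remaining = 3.1398 − 1.71982 = 1.41998 mol; mass = 1.41998 mol × 208.23 g/mol = 295.7 g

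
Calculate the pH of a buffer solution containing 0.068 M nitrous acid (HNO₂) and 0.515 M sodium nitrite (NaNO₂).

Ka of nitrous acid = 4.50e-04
pH = 4.23

pKa = -log(4.50e-04) = 3.35. pH = pKa + log([A⁻]/[HA]) = 3.35 + log(0.515/0.068)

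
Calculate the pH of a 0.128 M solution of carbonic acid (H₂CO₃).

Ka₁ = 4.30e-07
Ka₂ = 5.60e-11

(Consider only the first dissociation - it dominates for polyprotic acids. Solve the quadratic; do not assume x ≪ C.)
pH = 3.63

x² + Ka₁·x − Ka₁·C = 0 with Ka₁ = 4.30e-07, C = 0.128.
x = (−Ka₁ + √(Ka₁² + 4·Ka₁·C))/2 = 2.3439e-04 M, so pH = 3.63.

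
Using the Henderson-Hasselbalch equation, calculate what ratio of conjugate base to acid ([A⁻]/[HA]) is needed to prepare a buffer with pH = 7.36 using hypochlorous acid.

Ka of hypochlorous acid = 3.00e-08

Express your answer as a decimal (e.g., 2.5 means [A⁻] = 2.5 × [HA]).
[A⁻]/[HA] = 0.687

pKa = −log(3.00e-08) = 7.5229. pH = pKa + log([A⁻]/[HA]). 7.36 = 7.5229 + log(ratio). log(ratio) = 7.36 − 7.5229 = -0.1629. ratio = 10^(-0.1629) = 0.687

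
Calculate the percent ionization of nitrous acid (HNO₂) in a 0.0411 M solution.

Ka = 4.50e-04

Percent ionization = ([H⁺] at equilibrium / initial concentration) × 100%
Percent ionization = 9.93%

Let x = [H⁺]. Ka = x²/(C - x) ⇒ x² + (4.50e-04)x - (4.50e-04)(0.0411) = 0. x = 4.0815e-03. Percent = (4.0815e-03/0.0411) × 100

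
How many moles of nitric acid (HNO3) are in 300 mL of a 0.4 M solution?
Moles = Molarity × Volume (L)
Moles = 0.4 M × 0.3 L = 0.12 mol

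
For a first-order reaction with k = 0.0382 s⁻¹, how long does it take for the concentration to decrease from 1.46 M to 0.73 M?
18.15 s

From ln[A] = ln[A]₀ - k·t: t = ln([A]₀/[A])/k = ln(1.46/0.73)/0.0382 = ln(2.0000)/0.0382 = 0.6931/0.0382 = 18.15 s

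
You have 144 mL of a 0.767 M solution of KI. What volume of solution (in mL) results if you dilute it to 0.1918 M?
Using M₁V₁ = M₂V₂:
0.767 × 144 = 0.1918 × V₂
V₂ = (0.767 × 144) / 0.1918 = 575.8 mL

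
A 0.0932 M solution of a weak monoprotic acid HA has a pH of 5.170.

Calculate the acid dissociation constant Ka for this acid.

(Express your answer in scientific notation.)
K_a = 4.90e-10

[H⁺] = 10^(−pH) = 10^(−5.170) = 6.761e-06 M. For HA ⇌ H⁺ + A⁻, Ka = x²/(C − x) = (6.761e-06)²/(0.0932 − 6.761e-06) = 4.90e-10.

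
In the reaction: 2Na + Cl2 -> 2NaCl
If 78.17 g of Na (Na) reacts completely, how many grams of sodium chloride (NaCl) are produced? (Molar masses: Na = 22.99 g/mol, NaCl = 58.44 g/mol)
Moles of Na = 78.17 g ÷ 22.99 g/mol = 3.40017 mol
Mole ratio: 2 mol NaCl / 2 mol Na
Moles of NaCl = 3.40017 × (2/2) = 3.40017 mol
Mass of NaCl = 3.40017 mol × 58.44 g/mol = 198.7 g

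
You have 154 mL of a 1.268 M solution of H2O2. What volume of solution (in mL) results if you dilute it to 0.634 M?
Using M₁V₁ = M₂V₂:
1.268 × 154 = 0.634 × V₂
V₂ = (1.268 × 154) / 0.634 = 308 mL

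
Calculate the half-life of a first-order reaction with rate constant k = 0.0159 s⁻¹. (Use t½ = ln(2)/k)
43.59 s

t½ = ln(2)/k = 0.6931/0.0159 = 43.59 s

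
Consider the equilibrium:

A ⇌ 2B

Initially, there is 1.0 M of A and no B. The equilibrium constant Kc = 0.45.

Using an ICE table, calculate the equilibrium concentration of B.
[B] = 0.568 M

ICE: [A] = 1.0 − x, [B] = 2x.
Kc = (2x)²/(1.0 − x) = 0.45 ⇒ 4x² + 0.45x − 0.45 = 0.
x = (−0.45 + √(0.45² + 4·4·0.45))/(2·4) = (−0.45 + √7.4025)/8 = 0.28384.
[B] = 2x = 0.568 M.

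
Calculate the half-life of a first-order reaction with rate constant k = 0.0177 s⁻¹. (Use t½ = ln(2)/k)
39.16 s

t½ = ln(2)/k = 0.6931/0.0177 = 39.16 s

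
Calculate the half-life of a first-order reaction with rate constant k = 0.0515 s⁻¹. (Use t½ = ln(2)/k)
13.46 s

t½ = ln(2)/k = 0.6931/0.0515 = 13.46 s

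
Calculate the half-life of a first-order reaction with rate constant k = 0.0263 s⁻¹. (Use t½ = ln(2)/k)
26.36 s

t½ = ln(2)/k = 0.6931/0.0263 = 26.36 s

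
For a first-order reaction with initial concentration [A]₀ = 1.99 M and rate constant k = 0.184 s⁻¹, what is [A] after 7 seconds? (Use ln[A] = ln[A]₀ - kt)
0.5489 M

ln[A] = ln[A]₀ - k·t = ln(1.99) - (0.184)·(7) = 0.6881 - 1.2880 = -0.5999
[A] = e^(-0.5999) = 0.5489 M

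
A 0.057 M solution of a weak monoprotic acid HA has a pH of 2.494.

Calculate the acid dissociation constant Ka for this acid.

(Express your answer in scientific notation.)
K_a = 1.91e-04

[H⁺] = 10^(−pH) = 10^(−2.494) = 3.206e-03 M. For HA ⇌ H⁺ + A⁻, Ka = x²/(C − x) = (3.206e-03)²/(0.057 − 3.206e-03) = 1.91e-04.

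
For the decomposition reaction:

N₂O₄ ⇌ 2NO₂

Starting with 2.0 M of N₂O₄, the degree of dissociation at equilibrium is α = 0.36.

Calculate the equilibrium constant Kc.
K_c = 1.6200

x = α·[A]₀ = 0.36 × 2.0 = 0.72 M dissociated.
At eq: [N₂O₄] = 2.0 − 0.72 = 1.28 M; [NO₂] = 2x = 1.44 M.
Kc = [NO₂]²/[N₂O₄] = (1.44)²/1.28 = 1.62.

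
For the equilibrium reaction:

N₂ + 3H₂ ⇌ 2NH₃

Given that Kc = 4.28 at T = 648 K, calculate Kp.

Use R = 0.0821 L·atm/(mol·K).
K_p = 0.0015

Δn = (moles gaseous products) − (moles gaseous reactants) = -2
T = 648 K; RT = 0.0821 × 648 = 53.2008
Kp = Kc·(RT)^Δn = 4.28 × (53.2008)^-2 = 4.28 × 0.000353316 = 0.0015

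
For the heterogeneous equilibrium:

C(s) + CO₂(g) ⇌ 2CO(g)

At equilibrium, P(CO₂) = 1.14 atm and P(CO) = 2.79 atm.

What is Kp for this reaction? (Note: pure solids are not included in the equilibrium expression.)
K_p = 6.828

Solid C is excluded.
Kp = P(CO)²/P(CO₂) = (2.79)²/1.14 = 7.784/1.14 = 6.828.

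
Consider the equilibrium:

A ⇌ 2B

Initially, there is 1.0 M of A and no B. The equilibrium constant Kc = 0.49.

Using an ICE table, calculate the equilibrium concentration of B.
[B] = 0.588 M

ICE: [A] = 1.0 − x, [B] = 2x.
Kc = (2x)²/(1.0 − x) = 0.49 ⇒ 4x² + 0.49x − 0.49 = 0.
x = (−0.49 + √(0.49² + 4·4·0.49))/(2·4) = (−0.49 + √8.0801)/8 = 0.29407.
[B] = 2x = 0.588 M.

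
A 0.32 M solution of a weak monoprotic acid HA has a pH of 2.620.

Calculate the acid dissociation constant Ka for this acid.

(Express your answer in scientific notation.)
K_a = 1.81e-05

[H⁺] = 10^(−pH) = 10^(−2.620) = 2.399e-03 M. For HA ⇌ H⁺ + A⁻, Ka = x²/(C − x) = (2.399e-03)²/(0.32 − 2.399e-03) = 1.81e-05.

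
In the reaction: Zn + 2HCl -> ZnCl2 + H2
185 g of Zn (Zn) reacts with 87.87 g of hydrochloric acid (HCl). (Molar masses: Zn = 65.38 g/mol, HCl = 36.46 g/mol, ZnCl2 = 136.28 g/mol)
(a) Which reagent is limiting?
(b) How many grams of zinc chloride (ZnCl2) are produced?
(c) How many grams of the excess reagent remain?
(a) HCl, (b) 164.2 g, (c) 106.2 g

Moles of Zn = 185 g ÷ 65.38 g/mol = 2.82961 mol
Moles of HCl = 87.87 g ÷ 36.46 g/mol = 2.41004 mol
Moles ÷ coefficient: Zn: 2.82961/1 = 2.83, HCl: 2.41004/2 = 1.205
(a) HCl has the smaller value, so HCl is the limiting reagent.
(b) Moles of ZnCl2 = 2.41004 mol HCl × (1/2) = 1.20502 mol; mass = 1.20502 mol × 136.28 g/mol = 164.2 g
(c) Zn consumed = 2.41004 × (1/2) = 1.20502 mol; remaining = 2.82961 − 1.20502 = 1.62459 mol; mass = 1.62459 mol × 65.38 g/mol = 106.2 g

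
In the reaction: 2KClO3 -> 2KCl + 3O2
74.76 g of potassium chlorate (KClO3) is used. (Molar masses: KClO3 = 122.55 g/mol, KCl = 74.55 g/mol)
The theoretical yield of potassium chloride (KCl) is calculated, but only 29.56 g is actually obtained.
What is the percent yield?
Moles of KClO3 = 74.76 g ÷ 122.55 g/mol = 0.610037 mol
Mole ratio: 2 mol KCl / 2 mol KClO3
Moles of KCl = 0.610037 × (2/2) = 0.610037 mol
Theoretical yield = 0.610037 mol × 74.55 g/mol = 45.478 g
Actual yield = 29.56 g
Percent yield = (29.56 / 45.478) × 100% = 65.0%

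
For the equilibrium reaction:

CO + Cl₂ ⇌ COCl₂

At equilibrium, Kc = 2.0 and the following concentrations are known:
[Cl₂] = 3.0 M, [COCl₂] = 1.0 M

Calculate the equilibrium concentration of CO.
[CO] = 0.1667 M

Kc = ([COCl₂]) / ([CO] × [Cl₂]) = 2.0
[CO]^1 = (product terms)/(Kc · other reactant terms) = 1 / (2.0 · 3) = 0.16667
[CO] = 0.1667 M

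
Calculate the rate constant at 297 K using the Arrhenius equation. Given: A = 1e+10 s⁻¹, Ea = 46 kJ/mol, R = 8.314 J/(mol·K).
8.12e+01 s⁻¹

k = A·exp(-Ea/(R·T)) = 1e+10·exp(-46000/(8.314·297)) = 1e+10·exp(-18.6291) = 1e+10·8.1188e-09 = 8.12e+01 s⁻¹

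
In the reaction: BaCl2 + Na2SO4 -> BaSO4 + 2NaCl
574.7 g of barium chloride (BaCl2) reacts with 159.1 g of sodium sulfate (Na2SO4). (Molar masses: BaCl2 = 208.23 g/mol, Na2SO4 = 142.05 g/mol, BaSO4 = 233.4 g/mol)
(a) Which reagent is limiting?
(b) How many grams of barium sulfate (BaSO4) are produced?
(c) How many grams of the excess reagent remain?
(a) Na2SO4, (b) 261.4 g, (c) 341.5 g

Moles of BaCl2 = 574.7 g ÷ 208.23 g/mol = 2.75993 mol
Moles of Na2SO4 = 159.1 g ÷ 142.05 g/mol = 1.12003 mol
Moles ÷ coefficient: BaCl2: 2.75993/1 = 2.76, Na2SO4: 1.12003/1 = 1.12
(a) Na2SO4 has the smaller value, so Na2SO4 is the limiting reagent.
(b) Moles of BaSO4 = 1.12003 mol Na2SO4 × (1/1) = 1.12003 mol; mass = 1.12003 mol × 233.4 g/mol = 261.4 g
(c) BaCl2 consumed = 1.12003 × (1/1) = 1.12003 mol; remaining = 2.75993 − 1.12003 = 1.6399 mol; mass = 1.6399 mol × 208.23 g/mol = 341.5 g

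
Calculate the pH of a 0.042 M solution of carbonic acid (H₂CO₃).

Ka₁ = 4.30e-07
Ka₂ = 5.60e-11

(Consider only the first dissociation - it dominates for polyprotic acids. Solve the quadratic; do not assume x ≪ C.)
pH = 3.87

x² + Ka₁·x − Ka₁·C = 0 with Ka₁ = 4.30e-07, C = 0.042.
x = (−Ka₁ + √(Ka₁² + 4·Ka₁·C))/2 = 1.3417e-04 M, so pH = 3.87.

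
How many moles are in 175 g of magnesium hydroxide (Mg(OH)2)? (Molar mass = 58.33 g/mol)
Moles = 175 g ÷ 58.33 g/mol = 3 mol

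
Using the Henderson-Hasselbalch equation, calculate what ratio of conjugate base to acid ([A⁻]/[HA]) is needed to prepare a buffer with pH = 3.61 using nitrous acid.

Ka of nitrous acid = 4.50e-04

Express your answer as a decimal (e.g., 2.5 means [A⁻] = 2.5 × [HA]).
[A⁻]/[HA] = 1.833

pKa = −log(4.50e-04) = 3.3468. pH = pKa + log([A⁻]/[HA]). 3.61 = 3.3468 + log(ratio). log(ratio) = 3.61 − 3.3468 = 0.2632. ratio = 10^(0.2632) = 1.833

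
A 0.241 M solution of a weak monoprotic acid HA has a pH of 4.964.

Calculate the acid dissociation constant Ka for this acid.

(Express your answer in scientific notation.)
K_a = 4.90e-10

[H⁺] = 10^(−pH) = 10^(−4.964) = 1.086e-05 M. For HA ⇌ H⁺ + A⁻, Ka = x²/(C − x) = (1.086e-05)²/(0.241 − 1.086e-05) = 4.90e-10.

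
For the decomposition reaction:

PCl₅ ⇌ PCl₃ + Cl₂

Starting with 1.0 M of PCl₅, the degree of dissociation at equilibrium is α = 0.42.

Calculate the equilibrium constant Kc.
K_c = 0.3041

x = α·[A]₀ = 0.42 × 1.0 = 0.42 M dissociated.
At eq: [PCl₅] = 1.0 − 0.42 = 0.58 M; [PCl₃] = [Cl₂] = x = 0.42 M.
Kc = [PCl₃][Cl₂]/[PCl₅] = (0.42)²/0.58 = 0.3041.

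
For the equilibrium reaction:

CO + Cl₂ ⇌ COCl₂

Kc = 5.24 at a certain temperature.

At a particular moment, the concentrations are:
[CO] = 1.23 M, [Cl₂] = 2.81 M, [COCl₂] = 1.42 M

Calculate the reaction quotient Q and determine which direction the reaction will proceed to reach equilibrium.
Q = 0.411, Q < K, reaction proceeds forward (toward products)

Q = ([COCl₂]) / ([CO] × [Cl₂])
  = ((1.42)) / ((1.23)·(2.81)) = 1.42/3.4563 = 0.4108
Since Q = 0.4108 < Kc = 5.24, the reaction proceeds forward (toward products) to reach equilibrium.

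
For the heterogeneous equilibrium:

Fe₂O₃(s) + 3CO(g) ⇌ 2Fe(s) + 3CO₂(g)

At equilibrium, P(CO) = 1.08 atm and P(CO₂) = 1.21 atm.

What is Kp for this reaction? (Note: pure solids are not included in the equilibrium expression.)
K_p = 1.406

Solids (Fe₂O₃, Fe) are excluded.
Kp = P(CO₂)³/P(CO)³ = (1.21)³/(1.08)³ = 1.772/1.26 = 1.406.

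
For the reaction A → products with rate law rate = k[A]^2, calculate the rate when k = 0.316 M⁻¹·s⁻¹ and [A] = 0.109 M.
0.003754 M/s

rate = k·[A]^2 = 0.316·(0.109)^2 = 0.316·0.011881 = 0.003754 M/s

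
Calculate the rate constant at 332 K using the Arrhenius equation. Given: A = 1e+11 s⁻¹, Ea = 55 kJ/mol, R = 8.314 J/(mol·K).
2.22e+02 s⁻¹

k = A·exp(-Ea/(R·T)) = 1e+11·exp(-55000/(8.314·332)) = 1e+11·exp(-19.9257) = 1e+11·2.2200e-09 = 2.22e+02 s⁻¹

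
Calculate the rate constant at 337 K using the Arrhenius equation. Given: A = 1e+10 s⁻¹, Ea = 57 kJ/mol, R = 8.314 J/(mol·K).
1.46e+01 s⁻¹

k = A·exp(-Ea/(R·T)) = 1e+10·exp(-57000/(8.314·337)) = 1e+10·exp(-20.3439) = 1e+10·1.4613e-09 = 1.46e+01 s⁻¹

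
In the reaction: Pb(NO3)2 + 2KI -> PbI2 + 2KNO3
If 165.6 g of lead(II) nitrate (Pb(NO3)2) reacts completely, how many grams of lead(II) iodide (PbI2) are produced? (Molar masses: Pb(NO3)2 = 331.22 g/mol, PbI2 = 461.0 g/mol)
Moles of Pb(NO3)2 = 165.6 g ÷ 331.22 g/mol = 0.49997 mol
Mole ratio: 1 mol PbI2 / 1 mol Pb(NO3)2
Moles of PbI2 = 0.49997 × (1/1) = 0.49997 mol
Mass of PbI2 = 0.49997 mol × 461.0 g/mol = 230.5 g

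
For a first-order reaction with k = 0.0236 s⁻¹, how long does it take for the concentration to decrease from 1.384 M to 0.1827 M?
85.80 s

From ln[A] = ln[A]₀ - k·t: t = ln([A]₀/[A])/k = ln(1.384/0.1827)/0.0236 = ln(7.5753)/0.0236 = 2.0249/0.0236 = 85.80 s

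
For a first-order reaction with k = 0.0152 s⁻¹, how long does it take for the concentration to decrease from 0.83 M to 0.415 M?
45.60 s

From ln[A] = ln[A]₀ - k·t: t = ln([A]₀/[A])/k = ln(0.83/0.415)/0.0152 = ln(2.0000)/0.0152 = 0.6931/0.0152 = 45.60 s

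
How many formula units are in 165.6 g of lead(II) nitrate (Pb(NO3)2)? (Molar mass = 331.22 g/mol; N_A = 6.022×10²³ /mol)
Moles = 165.6 g ÷ 331.22 g/mol = 0.49997 mol
Formula units = 0.49997 mol × 6.022×10²³ /mol = 3.011e+23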